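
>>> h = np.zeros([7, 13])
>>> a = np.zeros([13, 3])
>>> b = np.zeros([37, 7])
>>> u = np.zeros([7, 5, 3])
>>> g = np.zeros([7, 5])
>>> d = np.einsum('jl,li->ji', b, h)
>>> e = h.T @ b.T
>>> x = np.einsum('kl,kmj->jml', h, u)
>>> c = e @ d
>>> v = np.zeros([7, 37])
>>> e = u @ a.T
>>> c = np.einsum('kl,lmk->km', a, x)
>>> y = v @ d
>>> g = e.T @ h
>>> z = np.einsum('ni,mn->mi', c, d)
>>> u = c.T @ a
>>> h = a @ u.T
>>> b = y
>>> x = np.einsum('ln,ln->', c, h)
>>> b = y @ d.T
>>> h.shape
(13, 5)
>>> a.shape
(13, 3)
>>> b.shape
(7, 37)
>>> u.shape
(5, 3)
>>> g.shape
(13, 5, 13)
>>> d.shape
(37, 13)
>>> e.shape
(7, 5, 13)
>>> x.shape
()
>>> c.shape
(13, 5)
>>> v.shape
(7, 37)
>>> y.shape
(7, 13)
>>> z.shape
(37, 5)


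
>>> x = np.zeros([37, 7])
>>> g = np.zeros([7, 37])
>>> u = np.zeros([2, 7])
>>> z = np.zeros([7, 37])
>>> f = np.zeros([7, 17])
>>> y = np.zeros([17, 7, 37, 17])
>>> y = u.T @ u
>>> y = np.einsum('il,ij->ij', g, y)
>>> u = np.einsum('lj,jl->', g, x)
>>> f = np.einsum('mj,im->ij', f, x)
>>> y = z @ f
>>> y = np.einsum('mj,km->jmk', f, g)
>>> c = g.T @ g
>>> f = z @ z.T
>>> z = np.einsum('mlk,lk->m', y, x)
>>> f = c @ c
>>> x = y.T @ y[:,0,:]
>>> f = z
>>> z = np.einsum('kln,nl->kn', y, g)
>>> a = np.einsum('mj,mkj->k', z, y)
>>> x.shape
(7, 37, 7)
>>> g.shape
(7, 37)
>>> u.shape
()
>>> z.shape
(17, 7)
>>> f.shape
(17,)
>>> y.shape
(17, 37, 7)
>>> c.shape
(37, 37)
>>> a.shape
(37,)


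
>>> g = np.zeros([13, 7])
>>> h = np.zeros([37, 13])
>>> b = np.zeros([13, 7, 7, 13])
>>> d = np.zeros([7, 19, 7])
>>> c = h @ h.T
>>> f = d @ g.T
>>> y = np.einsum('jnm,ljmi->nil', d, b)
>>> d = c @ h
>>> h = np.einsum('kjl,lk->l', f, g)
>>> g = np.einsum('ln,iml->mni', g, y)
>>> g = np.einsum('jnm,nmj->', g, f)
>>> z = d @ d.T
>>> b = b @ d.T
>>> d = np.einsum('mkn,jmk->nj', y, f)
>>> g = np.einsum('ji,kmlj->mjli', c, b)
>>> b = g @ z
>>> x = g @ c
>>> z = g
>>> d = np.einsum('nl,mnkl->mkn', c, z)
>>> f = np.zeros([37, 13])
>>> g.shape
(7, 37, 7, 37)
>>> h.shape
(13,)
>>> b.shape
(7, 37, 7, 37)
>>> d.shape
(7, 7, 37)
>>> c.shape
(37, 37)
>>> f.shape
(37, 13)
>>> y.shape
(19, 13, 13)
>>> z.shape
(7, 37, 7, 37)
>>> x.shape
(7, 37, 7, 37)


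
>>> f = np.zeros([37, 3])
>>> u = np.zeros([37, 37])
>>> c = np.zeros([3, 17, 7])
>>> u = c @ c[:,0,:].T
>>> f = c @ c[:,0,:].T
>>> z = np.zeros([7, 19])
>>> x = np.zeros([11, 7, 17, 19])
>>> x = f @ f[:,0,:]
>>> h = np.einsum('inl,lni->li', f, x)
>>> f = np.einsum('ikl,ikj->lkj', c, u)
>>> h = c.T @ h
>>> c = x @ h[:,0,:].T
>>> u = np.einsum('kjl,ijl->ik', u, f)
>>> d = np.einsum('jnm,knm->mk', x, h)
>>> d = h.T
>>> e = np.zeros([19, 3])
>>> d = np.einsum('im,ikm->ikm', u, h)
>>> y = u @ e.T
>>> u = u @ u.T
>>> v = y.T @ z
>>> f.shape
(7, 17, 3)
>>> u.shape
(7, 7)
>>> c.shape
(3, 17, 7)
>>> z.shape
(7, 19)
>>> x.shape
(3, 17, 3)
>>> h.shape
(7, 17, 3)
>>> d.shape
(7, 17, 3)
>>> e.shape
(19, 3)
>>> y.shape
(7, 19)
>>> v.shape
(19, 19)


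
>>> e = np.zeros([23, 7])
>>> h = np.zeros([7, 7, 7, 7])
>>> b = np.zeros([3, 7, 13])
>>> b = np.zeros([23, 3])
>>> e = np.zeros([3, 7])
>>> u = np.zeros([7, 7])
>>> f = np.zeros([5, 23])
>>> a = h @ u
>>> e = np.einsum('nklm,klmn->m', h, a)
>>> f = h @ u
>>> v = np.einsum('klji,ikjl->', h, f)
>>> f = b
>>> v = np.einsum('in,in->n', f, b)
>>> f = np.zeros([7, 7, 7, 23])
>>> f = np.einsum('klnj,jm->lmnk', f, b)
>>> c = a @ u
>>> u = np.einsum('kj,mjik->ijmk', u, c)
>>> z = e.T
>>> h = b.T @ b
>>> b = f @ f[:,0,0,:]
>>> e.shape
(7,)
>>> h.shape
(3, 3)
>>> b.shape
(7, 3, 7, 7)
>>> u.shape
(7, 7, 7, 7)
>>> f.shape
(7, 3, 7, 7)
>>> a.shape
(7, 7, 7, 7)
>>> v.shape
(3,)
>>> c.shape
(7, 7, 7, 7)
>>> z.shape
(7,)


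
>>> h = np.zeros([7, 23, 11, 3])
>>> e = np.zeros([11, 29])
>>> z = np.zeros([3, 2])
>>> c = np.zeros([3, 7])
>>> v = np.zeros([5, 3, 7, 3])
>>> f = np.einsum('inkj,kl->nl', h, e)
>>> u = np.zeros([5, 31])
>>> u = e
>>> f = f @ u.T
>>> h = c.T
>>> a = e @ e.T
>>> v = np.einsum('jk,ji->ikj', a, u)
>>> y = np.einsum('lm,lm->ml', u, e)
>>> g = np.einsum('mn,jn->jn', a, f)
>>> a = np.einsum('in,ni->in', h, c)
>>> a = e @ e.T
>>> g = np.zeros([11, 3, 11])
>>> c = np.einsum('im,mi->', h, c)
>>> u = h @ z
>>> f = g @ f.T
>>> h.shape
(7, 3)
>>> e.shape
(11, 29)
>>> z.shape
(3, 2)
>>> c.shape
()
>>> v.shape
(29, 11, 11)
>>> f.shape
(11, 3, 23)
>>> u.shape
(7, 2)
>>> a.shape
(11, 11)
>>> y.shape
(29, 11)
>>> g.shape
(11, 3, 11)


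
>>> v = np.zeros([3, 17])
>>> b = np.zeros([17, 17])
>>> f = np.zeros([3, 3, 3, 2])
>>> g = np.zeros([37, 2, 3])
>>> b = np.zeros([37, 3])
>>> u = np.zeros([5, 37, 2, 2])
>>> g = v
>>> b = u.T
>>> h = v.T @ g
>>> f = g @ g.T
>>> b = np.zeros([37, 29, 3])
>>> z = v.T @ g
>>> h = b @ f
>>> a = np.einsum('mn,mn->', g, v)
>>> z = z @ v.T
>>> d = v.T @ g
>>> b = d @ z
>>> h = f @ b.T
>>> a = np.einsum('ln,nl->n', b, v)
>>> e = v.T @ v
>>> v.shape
(3, 17)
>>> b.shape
(17, 3)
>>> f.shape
(3, 3)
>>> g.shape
(3, 17)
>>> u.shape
(5, 37, 2, 2)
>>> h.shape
(3, 17)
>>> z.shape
(17, 3)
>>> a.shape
(3,)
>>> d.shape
(17, 17)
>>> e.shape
(17, 17)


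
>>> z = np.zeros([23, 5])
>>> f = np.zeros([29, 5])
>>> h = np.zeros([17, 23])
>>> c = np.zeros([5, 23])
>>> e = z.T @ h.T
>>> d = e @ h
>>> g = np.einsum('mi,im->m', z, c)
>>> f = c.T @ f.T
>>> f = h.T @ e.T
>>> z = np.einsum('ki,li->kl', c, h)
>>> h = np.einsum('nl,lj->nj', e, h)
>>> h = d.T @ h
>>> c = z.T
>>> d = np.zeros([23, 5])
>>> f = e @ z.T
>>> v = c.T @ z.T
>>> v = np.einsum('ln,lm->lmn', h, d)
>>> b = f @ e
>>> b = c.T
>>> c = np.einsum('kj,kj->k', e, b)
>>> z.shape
(5, 17)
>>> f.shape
(5, 5)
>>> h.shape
(23, 23)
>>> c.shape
(5,)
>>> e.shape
(5, 17)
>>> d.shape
(23, 5)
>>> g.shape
(23,)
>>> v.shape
(23, 5, 23)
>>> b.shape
(5, 17)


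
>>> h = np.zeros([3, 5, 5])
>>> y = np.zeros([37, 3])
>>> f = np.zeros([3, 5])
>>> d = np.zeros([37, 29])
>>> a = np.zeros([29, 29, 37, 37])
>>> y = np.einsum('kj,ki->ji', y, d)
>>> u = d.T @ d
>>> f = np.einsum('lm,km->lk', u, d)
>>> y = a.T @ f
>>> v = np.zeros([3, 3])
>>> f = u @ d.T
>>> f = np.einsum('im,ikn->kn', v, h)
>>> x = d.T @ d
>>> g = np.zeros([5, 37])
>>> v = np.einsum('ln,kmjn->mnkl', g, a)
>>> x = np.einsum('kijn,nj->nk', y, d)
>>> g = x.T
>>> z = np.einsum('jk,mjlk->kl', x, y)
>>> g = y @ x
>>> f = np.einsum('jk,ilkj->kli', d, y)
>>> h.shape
(3, 5, 5)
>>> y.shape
(37, 37, 29, 37)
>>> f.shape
(29, 37, 37)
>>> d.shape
(37, 29)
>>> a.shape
(29, 29, 37, 37)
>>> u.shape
(29, 29)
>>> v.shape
(29, 37, 29, 5)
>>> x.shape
(37, 37)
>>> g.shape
(37, 37, 29, 37)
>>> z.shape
(37, 29)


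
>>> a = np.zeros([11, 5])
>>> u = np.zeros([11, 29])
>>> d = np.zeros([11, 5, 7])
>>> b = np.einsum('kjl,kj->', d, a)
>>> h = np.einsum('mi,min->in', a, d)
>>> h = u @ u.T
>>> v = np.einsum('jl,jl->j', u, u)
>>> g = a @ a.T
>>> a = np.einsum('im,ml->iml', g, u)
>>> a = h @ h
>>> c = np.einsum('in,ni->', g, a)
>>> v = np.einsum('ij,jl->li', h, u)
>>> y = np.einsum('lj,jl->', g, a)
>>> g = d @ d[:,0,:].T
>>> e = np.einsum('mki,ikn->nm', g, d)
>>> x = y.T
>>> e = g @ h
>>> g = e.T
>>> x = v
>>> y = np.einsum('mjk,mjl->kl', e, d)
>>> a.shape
(11, 11)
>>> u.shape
(11, 29)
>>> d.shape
(11, 5, 7)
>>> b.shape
()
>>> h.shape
(11, 11)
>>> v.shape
(29, 11)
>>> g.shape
(11, 5, 11)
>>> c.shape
()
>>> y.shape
(11, 7)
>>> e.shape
(11, 5, 11)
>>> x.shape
(29, 11)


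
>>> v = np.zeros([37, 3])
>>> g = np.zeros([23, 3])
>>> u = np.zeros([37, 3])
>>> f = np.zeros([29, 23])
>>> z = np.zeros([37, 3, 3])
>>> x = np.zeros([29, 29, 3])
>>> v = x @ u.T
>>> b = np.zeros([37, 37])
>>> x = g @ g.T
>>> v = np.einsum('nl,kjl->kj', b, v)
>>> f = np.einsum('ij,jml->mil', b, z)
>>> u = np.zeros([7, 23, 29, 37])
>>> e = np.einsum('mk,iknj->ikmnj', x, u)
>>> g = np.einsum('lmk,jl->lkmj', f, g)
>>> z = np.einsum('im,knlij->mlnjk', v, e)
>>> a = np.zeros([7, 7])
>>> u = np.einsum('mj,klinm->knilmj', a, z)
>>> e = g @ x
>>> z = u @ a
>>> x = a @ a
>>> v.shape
(29, 29)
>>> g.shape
(3, 3, 37, 23)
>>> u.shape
(29, 37, 23, 23, 7, 7)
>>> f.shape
(3, 37, 3)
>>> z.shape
(29, 37, 23, 23, 7, 7)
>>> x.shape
(7, 7)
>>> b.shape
(37, 37)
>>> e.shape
(3, 3, 37, 23)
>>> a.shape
(7, 7)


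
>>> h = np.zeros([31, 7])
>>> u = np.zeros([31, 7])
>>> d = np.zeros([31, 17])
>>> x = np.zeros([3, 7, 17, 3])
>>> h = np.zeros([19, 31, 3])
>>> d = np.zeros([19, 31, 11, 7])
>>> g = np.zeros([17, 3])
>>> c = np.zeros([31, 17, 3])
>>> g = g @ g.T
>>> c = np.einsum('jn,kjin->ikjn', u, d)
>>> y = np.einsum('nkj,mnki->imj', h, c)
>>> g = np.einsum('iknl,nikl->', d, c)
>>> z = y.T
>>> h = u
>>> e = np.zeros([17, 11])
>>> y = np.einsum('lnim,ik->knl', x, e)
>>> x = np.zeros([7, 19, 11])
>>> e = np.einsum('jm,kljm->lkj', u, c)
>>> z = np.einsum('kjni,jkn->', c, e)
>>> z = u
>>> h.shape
(31, 7)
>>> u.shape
(31, 7)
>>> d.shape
(19, 31, 11, 7)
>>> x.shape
(7, 19, 11)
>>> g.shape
()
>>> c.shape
(11, 19, 31, 7)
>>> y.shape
(11, 7, 3)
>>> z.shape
(31, 7)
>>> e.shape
(19, 11, 31)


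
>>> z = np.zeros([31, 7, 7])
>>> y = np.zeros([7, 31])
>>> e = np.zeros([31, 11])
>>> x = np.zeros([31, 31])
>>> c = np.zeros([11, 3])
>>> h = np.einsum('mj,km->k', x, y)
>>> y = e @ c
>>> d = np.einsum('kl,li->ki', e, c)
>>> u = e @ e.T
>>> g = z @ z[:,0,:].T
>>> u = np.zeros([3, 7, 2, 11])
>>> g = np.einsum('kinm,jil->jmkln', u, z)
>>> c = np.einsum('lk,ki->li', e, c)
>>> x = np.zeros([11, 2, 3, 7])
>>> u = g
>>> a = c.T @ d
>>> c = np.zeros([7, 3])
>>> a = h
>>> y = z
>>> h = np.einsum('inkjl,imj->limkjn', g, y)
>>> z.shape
(31, 7, 7)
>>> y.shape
(31, 7, 7)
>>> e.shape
(31, 11)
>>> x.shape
(11, 2, 3, 7)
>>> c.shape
(7, 3)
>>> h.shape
(2, 31, 7, 3, 7, 11)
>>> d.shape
(31, 3)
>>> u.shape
(31, 11, 3, 7, 2)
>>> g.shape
(31, 11, 3, 7, 2)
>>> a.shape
(7,)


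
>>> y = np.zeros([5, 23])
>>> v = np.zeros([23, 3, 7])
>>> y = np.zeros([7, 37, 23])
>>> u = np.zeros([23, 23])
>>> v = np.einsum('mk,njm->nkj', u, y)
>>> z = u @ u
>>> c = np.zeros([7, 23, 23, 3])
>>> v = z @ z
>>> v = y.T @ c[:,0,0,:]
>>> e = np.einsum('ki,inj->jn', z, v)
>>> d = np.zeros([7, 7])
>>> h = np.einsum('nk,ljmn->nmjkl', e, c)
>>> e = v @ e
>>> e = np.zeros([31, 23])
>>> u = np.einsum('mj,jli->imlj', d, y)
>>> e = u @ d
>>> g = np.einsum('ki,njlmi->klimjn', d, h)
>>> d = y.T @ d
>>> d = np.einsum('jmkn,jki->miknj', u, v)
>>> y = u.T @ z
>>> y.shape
(7, 37, 7, 23)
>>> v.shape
(23, 37, 3)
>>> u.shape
(23, 7, 37, 7)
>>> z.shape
(23, 23)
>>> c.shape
(7, 23, 23, 3)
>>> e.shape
(23, 7, 37, 7)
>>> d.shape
(7, 3, 37, 7, 23)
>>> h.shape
(3, 23, 23, 37, 7)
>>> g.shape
(7, 23, 7, 37, 23, 3)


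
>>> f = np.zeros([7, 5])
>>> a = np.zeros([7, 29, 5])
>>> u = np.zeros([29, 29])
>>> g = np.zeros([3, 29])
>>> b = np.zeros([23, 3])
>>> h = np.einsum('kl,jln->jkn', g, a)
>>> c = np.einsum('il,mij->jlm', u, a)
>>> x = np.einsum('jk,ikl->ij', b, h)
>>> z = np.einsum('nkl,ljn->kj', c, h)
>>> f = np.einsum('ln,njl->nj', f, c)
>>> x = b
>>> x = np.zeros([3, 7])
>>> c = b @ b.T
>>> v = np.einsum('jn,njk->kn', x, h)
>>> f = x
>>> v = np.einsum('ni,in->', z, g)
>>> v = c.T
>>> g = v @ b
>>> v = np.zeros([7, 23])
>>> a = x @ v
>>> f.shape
(3, 7)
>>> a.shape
(3, 23)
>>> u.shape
(29, 29)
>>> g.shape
(23, 3)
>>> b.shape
(23, 3)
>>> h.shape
(7, 3, 5)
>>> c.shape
(23, 23)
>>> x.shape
(3, 7)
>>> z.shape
(29, 3)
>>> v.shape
(7, 23)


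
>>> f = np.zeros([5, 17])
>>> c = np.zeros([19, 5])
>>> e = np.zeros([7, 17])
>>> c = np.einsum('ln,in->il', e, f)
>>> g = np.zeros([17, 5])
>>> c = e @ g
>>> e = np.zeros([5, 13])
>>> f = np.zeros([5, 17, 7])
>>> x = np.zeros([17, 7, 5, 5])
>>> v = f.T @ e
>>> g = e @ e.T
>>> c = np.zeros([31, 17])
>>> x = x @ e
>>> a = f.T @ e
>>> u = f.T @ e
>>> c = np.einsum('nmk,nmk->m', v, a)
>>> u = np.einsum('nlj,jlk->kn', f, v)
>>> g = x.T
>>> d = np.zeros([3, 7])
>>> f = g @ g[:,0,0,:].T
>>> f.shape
(13, 5, 7, 13)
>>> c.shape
(17,)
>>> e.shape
(5, 13)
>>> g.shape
(13, 5, 7, 17)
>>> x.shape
(17, 7, 5, 13)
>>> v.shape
(7, 17, 13)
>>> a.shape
(7, 17, 13)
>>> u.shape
(13, 5)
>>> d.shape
(3, 7)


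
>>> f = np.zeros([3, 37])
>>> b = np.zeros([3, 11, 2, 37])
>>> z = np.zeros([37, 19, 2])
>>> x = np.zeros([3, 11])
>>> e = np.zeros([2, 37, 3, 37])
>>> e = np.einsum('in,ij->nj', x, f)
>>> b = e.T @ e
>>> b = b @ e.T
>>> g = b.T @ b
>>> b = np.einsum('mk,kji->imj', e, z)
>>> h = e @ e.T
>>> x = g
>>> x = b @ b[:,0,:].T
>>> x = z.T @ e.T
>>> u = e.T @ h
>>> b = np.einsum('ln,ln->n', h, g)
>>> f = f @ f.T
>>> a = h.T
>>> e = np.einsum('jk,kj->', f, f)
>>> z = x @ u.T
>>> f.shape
(3, 3)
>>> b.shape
(11,)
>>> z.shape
(2, 19, 37)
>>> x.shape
(2, 19, 11)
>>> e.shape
()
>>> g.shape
(11, 11)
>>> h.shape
(11, 11)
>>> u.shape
(37, 11)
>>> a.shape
(11, 11)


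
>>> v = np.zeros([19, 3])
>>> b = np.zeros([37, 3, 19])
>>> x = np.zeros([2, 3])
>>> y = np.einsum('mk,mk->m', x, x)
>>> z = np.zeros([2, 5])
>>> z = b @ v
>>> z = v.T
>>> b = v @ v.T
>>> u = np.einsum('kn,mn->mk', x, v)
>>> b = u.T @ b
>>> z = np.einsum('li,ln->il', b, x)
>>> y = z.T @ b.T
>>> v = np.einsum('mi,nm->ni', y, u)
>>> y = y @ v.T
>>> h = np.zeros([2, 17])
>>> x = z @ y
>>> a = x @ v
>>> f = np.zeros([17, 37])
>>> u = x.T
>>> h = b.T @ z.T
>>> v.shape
(19, 2)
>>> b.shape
(2, 19)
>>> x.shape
(19, 19)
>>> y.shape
(2, 19)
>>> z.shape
(19, 2)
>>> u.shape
(19, 19)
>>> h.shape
(19, 19)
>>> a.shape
(19, 2)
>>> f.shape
(17, 37)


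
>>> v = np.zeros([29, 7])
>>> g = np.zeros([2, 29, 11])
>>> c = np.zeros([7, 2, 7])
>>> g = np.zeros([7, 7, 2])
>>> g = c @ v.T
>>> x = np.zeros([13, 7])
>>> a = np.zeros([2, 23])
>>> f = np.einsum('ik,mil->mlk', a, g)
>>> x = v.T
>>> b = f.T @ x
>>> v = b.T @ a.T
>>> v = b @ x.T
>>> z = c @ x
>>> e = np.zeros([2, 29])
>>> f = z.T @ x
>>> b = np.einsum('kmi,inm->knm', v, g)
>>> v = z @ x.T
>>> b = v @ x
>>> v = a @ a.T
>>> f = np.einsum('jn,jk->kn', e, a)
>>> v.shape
(2, 2)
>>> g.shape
(7, 2, 29)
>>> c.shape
(7, 2, 7)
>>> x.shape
(7, 29)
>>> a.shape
(2, 23)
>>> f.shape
(23, 29)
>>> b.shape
(7, 2, 29)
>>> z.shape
(7, 2, 29)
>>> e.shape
(2, 29)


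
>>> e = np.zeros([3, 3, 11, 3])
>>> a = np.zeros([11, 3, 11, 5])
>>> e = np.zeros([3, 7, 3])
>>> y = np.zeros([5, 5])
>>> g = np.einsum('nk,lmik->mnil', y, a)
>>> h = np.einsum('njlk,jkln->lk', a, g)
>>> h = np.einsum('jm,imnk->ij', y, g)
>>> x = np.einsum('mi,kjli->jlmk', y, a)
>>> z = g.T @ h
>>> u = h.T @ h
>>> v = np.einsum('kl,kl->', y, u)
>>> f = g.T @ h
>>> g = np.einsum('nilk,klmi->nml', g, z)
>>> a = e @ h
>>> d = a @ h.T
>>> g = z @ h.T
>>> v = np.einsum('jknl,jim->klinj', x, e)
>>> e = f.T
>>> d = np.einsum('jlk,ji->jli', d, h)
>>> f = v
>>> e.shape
(5, 5, 11, 11)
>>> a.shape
(3, 7, 5)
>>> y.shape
(5, 5)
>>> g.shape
(11, 11, 5, 3)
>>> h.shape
(3, 5)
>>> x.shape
(3, 11, 5, 11)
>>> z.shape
(11, 11, 5, 5)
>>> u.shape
(5, 5)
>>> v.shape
(11, 11, 7, 5, 3)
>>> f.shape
(11, 11, 7, 5, 3)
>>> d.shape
(3, 7, 5)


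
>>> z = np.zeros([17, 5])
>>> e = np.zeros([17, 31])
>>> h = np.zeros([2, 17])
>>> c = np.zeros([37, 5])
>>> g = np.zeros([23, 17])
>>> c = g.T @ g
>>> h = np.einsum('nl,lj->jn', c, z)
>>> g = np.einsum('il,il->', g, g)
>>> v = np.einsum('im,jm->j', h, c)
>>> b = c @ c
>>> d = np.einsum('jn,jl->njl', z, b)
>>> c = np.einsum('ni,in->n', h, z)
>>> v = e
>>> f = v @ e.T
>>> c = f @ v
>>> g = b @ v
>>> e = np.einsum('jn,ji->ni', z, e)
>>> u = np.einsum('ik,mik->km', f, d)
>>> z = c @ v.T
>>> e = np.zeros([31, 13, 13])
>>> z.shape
(17, 17)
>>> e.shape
(31, 13, 13)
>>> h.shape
(5, 17)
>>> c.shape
(17, 31)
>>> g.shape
(17, 31)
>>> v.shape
(17, 31)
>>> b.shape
(17, 17)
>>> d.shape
(5, 17, 17)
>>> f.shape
(17, 17)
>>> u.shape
(17, 5)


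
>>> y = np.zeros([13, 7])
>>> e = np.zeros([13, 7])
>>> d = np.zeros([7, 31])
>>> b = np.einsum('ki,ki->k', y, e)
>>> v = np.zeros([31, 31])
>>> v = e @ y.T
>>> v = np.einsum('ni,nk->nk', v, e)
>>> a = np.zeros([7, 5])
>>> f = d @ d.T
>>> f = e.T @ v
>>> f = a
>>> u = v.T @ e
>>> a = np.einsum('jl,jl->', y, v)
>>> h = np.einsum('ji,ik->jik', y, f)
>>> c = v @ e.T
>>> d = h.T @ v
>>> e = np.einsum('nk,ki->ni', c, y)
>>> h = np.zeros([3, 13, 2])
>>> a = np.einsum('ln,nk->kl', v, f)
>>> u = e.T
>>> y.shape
(13, 7)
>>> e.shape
(13, 7)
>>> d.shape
(5, 7, 7)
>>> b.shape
(13,)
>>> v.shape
(13, 7)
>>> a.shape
(5, 13)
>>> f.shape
(7, 5)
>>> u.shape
(7, 13)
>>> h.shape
(3, 13, 2)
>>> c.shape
(13, 13)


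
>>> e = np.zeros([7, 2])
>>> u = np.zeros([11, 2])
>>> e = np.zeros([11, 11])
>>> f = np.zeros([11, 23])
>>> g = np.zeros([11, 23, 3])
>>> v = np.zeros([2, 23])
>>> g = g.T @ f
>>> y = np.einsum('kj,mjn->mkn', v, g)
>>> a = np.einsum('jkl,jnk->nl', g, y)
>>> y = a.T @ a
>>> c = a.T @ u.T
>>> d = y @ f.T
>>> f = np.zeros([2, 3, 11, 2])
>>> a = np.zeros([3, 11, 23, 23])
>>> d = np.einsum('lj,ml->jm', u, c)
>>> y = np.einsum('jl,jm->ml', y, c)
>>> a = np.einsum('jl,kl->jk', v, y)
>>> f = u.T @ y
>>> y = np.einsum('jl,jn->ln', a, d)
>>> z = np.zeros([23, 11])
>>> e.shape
(11, 11)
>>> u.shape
(11, 2)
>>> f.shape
(2, 23)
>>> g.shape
(3, 23, 23)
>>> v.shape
(2, 23)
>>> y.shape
(11, 23)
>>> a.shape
(2, 11)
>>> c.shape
(23, 11)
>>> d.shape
(2, 23)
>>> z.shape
(23, 11)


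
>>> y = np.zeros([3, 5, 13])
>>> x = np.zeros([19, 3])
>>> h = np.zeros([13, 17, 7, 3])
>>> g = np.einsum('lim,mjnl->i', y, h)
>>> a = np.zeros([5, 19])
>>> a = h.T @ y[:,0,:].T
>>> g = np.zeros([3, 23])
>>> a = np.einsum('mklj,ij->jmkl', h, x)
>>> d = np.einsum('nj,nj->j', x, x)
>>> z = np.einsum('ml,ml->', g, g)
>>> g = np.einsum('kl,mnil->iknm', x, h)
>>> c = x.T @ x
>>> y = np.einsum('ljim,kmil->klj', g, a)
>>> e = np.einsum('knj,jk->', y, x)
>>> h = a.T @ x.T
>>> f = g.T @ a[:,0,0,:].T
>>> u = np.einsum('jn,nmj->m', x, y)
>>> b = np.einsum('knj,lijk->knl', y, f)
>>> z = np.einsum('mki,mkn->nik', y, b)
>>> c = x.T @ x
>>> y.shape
(3, 7, 19)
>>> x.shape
(19, 3)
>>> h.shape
(7, 17, 13, 19)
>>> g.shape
(7, 19, 17, 13)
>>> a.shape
(3, 13, 17, 7)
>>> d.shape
(3,)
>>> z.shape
(13, 19, 7)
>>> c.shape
(3, 3)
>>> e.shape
()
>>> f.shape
(13, 17, 19, 3)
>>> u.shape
(7,)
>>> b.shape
(3, 7, 13)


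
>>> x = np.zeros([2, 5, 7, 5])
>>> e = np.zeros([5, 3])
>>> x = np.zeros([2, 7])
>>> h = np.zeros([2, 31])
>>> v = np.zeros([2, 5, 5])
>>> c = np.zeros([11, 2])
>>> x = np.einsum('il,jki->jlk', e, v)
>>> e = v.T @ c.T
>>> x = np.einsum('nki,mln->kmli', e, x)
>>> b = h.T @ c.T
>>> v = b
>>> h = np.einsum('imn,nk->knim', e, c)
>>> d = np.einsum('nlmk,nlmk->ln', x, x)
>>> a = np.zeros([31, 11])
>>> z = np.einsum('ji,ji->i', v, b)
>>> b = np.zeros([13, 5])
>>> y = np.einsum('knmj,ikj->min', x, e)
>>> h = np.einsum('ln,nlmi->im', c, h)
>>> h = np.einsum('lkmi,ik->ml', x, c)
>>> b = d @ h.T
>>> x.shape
(5, 2, 3, 11)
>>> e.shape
(5, 5, 11)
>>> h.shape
(3, 5)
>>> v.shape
(31, 11)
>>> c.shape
(11, 2)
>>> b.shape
(2, 3)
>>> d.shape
(2, 5)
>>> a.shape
(31, 11)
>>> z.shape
(11,)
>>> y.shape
(3, 5, 2)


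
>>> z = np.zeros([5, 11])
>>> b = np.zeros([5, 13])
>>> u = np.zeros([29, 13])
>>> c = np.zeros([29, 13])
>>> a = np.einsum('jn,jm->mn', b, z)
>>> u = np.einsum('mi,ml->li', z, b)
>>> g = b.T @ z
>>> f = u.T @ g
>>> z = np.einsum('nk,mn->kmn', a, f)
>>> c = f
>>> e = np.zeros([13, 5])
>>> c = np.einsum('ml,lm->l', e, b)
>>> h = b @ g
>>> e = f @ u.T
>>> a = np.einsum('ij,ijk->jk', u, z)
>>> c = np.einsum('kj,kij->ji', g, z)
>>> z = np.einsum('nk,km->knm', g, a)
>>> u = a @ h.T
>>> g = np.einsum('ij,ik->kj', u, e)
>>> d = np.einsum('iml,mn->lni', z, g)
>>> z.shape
(11, 13, 11)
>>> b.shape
(5, 13)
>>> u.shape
(11, 5)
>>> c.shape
(11, 11)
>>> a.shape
(11, 11)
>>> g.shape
(13, 5)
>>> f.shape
(11, 11)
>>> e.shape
(11, 13)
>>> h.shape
(5, 11)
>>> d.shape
(11, 5, 11)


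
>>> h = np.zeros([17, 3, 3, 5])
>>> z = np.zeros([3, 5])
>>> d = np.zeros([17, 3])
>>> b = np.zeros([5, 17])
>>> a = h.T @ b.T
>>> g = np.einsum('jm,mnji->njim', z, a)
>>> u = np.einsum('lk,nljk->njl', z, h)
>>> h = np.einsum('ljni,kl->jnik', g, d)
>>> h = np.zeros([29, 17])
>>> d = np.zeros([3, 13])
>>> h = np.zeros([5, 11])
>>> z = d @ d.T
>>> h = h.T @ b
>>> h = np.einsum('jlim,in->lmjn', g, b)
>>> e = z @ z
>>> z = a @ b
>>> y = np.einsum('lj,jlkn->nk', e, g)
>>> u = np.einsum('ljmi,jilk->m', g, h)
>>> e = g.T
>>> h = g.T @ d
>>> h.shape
(5, 5, 3, 13)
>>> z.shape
(5, 3, 3, 17)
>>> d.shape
(3, 13)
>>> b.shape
(5, 17)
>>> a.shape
(5, 3, 3, 5)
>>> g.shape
(3, 3, 5, 5)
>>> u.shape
(5,)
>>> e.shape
(5, 5, 3, 3)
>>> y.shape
(5, 5)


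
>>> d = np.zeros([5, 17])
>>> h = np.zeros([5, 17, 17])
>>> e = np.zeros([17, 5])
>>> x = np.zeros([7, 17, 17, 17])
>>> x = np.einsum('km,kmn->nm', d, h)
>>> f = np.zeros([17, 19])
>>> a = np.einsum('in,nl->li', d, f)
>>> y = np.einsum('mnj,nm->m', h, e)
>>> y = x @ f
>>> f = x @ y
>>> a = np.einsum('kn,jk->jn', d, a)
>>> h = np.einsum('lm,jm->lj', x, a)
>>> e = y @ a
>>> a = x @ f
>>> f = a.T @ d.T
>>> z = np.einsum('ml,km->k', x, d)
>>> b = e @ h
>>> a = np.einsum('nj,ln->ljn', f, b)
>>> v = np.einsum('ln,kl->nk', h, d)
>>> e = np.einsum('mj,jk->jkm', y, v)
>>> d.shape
(5, 17)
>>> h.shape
(17, 19)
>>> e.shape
(19, 5, 17)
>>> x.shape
(17, 17)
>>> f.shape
(19, 5)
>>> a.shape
(17, 5, 19)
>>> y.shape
(17, 19)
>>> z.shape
(5,)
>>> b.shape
(17, 19)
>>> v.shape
(19, 5)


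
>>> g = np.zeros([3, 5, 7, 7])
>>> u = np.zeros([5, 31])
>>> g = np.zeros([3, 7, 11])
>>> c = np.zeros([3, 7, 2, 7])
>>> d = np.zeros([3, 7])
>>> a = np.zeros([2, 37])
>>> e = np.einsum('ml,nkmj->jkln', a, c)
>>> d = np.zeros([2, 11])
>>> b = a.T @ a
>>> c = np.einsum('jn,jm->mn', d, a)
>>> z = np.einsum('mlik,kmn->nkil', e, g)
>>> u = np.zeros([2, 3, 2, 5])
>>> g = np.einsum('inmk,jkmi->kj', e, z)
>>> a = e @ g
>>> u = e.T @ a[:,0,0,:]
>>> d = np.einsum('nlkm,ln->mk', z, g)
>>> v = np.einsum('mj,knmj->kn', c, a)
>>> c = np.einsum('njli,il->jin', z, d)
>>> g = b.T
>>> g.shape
(37, 37)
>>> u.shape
(3, 37, 7, 11)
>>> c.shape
(3, 7, 11)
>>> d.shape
(7, 37)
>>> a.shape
(7, 7, 37, 11)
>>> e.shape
(7, 7, 37, 3)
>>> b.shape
(37, 37)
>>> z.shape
(11, 3, 37, 7)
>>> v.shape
(7, 7)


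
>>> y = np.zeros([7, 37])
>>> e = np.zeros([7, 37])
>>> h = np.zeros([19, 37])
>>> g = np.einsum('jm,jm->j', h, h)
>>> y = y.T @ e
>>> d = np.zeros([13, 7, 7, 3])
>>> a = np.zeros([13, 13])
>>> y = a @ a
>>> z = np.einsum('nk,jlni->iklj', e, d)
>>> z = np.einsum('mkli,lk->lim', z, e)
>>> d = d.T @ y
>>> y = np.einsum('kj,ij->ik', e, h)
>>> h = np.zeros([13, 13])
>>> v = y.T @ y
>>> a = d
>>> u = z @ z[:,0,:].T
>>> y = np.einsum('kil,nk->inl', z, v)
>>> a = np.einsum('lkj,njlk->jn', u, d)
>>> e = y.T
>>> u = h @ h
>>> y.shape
(13, 7, 3)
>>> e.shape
(3, 7, 13)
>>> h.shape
(13, 13)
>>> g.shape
(19,)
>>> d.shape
(3, 7, 7, 13)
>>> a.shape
(7, 3)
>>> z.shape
(7, 13, 3)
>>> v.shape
(7, 7)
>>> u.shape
(13, 13)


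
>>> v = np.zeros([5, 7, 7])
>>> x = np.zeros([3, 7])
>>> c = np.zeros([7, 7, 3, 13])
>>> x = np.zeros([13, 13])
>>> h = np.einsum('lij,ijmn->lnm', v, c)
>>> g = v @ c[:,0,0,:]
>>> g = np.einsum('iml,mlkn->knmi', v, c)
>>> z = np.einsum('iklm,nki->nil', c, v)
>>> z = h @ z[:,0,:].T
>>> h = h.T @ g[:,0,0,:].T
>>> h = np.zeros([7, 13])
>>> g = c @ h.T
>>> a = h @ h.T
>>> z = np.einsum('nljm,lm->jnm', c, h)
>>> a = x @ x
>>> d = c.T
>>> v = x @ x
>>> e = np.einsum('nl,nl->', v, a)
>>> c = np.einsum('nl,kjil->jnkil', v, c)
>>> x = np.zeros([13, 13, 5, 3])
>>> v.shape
(13, 13)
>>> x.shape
(13, 13, 5, 3)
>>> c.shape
(7, 13, 7, 3, 13)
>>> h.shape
(7, 13)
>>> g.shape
(7, 7, 3, 7)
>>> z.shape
(3, 7, 13)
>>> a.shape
(13, 13)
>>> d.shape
(13, 3, 7, 7)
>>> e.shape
()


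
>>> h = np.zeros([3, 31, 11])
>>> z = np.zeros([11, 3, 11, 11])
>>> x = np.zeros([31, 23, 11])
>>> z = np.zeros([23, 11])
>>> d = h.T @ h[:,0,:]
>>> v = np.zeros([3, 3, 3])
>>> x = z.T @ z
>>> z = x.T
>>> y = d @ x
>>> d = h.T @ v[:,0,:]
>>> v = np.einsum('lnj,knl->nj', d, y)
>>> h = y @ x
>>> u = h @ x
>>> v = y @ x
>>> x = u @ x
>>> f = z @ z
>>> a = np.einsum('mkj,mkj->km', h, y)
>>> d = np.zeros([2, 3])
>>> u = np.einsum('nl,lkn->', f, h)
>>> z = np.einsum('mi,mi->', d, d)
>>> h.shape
(11, 31, 11)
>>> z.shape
()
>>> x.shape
(11, 31, 11)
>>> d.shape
(2, 3)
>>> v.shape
(11, 31, 11)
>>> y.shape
(11, 31, 11)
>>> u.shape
()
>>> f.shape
(11, 11)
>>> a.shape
(31, 11)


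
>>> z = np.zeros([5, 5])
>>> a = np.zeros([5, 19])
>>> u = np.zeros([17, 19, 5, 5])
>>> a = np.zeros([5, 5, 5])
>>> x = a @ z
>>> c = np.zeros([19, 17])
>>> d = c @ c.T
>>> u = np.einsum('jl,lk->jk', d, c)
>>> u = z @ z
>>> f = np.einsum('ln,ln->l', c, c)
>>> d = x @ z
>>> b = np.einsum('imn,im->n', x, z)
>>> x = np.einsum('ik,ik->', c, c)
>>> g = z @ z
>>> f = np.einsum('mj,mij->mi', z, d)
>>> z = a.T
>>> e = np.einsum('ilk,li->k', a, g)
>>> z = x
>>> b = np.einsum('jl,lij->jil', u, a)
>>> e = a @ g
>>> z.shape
()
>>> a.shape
(5, 5, 5)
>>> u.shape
(5, 5)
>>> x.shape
()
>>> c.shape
(19, 17)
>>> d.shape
(5, 5, 5)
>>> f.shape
(5, 5)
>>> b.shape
(5, 5, 5)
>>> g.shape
(5, 5)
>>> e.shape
(5, 5, 5)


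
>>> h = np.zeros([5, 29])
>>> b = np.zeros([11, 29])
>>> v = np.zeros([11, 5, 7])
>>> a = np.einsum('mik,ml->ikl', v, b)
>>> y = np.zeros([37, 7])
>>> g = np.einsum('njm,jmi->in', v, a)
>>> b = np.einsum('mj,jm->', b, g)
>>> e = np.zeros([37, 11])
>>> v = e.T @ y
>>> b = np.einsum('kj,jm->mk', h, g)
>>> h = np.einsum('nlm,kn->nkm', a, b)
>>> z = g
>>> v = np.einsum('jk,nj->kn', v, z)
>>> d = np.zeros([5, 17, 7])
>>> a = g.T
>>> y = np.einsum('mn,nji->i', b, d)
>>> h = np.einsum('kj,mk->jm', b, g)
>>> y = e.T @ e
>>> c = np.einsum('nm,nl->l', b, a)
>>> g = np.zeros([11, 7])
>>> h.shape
(5, 29)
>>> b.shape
(11, 5)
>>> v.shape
(7, 29)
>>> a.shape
(11, 29)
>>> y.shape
(11, 11)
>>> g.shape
(11, 7)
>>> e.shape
(37, 11)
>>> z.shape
(29, 11)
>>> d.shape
(5, 17, 7)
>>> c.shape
(29,)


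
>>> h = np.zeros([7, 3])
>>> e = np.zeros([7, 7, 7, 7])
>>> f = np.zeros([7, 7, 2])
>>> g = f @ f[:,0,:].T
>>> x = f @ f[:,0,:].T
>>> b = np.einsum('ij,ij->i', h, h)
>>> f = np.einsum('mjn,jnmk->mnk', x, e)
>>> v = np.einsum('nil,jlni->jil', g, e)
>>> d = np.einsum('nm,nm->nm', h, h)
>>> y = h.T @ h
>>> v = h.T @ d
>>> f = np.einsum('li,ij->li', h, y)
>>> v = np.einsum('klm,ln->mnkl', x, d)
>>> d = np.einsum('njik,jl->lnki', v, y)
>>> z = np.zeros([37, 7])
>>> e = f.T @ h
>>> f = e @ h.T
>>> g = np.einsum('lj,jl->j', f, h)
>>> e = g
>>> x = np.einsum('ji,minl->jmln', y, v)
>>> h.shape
(7, 3)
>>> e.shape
(7,)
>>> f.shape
(3, 7)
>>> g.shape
(7,)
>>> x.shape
(3, 7, 7, 7)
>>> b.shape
(7,)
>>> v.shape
(7, 3, 7, 7)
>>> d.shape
(3, 7, 7, 7)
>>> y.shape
(3, 3)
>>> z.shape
(37, 7)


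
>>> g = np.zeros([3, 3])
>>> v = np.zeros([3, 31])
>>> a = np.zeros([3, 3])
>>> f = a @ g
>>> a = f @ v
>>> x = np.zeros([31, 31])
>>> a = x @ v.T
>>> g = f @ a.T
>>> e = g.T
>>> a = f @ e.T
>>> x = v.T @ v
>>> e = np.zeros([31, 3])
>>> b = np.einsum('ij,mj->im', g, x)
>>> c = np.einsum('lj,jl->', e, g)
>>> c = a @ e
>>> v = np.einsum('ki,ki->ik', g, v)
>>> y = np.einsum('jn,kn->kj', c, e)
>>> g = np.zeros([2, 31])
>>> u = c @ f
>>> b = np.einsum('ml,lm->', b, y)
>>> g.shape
(2, 31)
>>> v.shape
(31, 3)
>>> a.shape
(3, 31)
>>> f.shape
(3, 3)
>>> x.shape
(31, 31)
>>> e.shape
(31, 3)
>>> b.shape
()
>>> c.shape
(3, 3)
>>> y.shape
(31, 3)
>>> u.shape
(3, 3)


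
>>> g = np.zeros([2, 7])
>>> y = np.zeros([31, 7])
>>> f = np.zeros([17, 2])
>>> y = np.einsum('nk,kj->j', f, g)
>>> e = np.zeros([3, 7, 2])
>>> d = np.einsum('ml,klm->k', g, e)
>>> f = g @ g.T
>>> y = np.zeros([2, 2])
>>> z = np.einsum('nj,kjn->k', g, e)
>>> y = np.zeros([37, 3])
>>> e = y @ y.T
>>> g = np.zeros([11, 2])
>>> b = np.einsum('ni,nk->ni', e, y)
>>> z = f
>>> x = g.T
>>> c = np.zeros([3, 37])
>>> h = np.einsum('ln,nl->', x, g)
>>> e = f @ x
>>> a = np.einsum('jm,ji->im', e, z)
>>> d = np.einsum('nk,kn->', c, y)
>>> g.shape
(11, 2)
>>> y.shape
(37, 3)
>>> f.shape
(2, 2)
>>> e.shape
(2, 11)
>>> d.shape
()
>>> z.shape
(2, 2)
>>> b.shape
(37, 37)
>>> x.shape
(2, 11)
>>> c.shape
(3, 37)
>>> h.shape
()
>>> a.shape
(2, 11)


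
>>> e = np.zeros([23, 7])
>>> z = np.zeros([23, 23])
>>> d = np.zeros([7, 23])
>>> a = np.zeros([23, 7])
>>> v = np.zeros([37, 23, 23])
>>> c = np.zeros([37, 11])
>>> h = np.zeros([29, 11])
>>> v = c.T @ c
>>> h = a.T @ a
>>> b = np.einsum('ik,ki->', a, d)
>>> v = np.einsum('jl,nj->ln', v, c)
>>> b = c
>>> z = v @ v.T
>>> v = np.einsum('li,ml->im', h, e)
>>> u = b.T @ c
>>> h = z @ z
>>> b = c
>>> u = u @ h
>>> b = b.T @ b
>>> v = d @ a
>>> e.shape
(23, 7)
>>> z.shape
(11, 11)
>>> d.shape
(7, 23)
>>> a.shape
(23, 7)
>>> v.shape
(7, 7)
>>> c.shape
(37, 11)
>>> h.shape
(11, 11)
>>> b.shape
(11, 11)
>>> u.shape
(11, 11)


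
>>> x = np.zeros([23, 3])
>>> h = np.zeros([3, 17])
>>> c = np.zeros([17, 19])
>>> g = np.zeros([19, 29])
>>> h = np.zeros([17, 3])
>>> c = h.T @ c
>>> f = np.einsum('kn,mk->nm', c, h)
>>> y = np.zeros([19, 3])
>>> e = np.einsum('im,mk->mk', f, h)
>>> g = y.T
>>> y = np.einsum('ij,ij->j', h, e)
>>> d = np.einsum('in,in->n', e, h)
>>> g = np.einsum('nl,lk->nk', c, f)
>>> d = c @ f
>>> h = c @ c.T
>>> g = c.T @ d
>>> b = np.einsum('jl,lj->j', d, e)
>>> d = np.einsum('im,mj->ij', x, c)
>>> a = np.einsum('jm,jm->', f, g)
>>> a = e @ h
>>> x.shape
(23, 3)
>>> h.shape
(3, 3)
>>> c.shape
(3, 19)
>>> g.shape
(19, 17)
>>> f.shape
(19, 17)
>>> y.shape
(3,)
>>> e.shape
(17, 3)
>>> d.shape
(23, 19)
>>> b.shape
(3,)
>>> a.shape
(17, 3)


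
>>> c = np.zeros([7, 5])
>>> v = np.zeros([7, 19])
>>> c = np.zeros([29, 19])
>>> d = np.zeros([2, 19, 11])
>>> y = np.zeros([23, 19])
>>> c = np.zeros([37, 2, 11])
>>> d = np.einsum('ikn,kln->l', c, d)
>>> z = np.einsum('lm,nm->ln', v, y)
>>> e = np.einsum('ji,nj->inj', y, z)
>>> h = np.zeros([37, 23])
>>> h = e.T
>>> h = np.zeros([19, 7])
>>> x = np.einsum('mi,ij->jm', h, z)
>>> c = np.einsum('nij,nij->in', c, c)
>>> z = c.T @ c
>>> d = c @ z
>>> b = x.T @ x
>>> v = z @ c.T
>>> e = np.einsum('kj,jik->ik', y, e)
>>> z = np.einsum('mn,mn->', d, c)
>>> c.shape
(2, 37)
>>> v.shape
(37, 2)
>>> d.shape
(2, 37)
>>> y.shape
(23, 19)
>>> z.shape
()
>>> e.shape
(7, 23)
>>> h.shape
(19, 7)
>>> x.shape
(23, 19)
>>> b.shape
(19, 19)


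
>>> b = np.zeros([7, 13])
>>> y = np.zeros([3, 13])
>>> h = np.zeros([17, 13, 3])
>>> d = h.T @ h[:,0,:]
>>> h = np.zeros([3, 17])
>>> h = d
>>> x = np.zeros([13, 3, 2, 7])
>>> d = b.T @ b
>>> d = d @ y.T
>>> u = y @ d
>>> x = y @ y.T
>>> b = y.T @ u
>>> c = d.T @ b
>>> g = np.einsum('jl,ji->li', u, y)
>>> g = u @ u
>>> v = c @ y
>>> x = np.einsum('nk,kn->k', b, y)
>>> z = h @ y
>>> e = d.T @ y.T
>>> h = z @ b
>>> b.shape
(13, 3)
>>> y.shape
(3, 13)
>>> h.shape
(3, 13, 3)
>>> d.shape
(13, 3)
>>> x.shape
(3,)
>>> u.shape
(3, 3)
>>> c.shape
(3, 3)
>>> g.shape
(3, 3)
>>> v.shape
(3, 13)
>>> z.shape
(3, 13, 13)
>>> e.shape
(3, 3)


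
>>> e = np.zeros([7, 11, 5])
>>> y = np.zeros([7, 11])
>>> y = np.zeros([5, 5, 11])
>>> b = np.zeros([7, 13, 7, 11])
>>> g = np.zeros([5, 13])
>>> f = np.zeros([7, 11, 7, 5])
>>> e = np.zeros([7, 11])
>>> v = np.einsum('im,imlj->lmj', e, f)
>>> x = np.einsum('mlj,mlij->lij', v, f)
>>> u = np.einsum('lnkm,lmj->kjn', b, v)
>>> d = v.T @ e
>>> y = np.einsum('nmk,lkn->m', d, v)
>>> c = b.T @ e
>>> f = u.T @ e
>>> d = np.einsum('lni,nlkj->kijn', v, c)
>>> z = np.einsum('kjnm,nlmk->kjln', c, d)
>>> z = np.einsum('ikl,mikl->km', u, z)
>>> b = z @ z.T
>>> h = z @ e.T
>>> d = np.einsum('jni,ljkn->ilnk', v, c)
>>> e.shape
(7, 11)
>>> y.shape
(11,)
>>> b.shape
(5, 5)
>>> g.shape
(5, 13)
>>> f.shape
(13, 5, 11)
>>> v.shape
(7, 11, 5)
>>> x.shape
(11, 7, 5)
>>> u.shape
(7, 5, 13)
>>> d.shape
(5, 11, 11, 13)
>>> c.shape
(11, 7, 13, 11)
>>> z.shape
(5, 11)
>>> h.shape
(5, 7)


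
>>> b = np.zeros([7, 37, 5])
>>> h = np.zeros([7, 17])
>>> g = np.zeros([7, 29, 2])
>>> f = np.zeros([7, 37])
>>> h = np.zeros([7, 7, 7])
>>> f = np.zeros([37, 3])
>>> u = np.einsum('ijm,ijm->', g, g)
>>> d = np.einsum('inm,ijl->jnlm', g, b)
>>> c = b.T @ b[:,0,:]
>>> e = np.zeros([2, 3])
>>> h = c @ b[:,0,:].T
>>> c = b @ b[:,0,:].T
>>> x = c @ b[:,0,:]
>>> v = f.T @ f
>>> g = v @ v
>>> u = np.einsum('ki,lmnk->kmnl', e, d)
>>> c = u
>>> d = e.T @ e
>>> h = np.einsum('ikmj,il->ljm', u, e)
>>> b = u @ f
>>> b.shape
(2, 29, 5, 3)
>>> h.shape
(3, 37, 5)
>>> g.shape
(3, 3)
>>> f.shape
(37, 3)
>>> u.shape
(2, 29, 5, 37)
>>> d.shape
(3, 3)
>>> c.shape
(2, 29, 5, 37)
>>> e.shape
(2, 3)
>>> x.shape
(7, 37, 5)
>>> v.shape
(3, 3)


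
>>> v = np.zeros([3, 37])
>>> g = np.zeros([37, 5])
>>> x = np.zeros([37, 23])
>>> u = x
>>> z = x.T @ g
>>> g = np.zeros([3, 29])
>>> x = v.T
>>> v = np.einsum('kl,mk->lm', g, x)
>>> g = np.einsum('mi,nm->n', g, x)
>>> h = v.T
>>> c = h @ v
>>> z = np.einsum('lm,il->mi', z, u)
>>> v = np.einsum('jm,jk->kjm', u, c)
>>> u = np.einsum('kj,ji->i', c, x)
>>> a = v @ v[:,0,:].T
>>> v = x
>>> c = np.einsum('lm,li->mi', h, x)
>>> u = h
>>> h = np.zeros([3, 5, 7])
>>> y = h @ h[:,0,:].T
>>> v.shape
(37, 3)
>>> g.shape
(37,)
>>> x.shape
(37, 3)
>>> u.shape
(37, 29)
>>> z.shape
(5, 37)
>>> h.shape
(3, 5, 7)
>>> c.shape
(29, 3)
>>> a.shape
(37, 37, 37)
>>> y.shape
(3, 5, 3)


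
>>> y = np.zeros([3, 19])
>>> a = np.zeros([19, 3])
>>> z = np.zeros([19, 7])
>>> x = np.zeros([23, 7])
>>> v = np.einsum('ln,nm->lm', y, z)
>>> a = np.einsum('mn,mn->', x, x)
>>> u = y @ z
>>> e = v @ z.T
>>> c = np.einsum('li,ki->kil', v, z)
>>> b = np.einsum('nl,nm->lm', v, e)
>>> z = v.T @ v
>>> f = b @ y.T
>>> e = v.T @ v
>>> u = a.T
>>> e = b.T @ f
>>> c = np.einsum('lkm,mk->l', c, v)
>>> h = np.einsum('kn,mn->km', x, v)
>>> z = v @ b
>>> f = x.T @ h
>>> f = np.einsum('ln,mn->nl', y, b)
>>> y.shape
(3, 19)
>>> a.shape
()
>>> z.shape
(3, 19)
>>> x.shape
(23, 7)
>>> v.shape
(3, 7)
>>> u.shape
()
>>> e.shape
(19, 3)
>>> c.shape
(19,)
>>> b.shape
(7, 19)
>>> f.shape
(19, 3)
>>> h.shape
(23, 3)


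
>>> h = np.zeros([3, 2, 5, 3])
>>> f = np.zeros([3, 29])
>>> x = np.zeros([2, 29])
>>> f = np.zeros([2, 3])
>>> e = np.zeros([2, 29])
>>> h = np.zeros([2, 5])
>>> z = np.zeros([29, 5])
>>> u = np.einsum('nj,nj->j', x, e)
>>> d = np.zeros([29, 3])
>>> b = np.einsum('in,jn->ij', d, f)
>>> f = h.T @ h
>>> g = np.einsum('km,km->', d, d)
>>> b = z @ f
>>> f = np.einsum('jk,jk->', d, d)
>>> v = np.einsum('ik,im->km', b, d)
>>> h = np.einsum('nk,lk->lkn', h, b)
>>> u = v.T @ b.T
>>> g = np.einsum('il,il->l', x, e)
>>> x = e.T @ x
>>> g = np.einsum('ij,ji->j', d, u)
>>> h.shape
(29, 5, 2)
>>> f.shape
()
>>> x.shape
(29, 29)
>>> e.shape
(2, 29)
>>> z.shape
(29, 5)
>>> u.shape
(3, 29)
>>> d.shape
(29, 3)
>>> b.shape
(29, 5)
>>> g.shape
(3,)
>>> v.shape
(5, 3)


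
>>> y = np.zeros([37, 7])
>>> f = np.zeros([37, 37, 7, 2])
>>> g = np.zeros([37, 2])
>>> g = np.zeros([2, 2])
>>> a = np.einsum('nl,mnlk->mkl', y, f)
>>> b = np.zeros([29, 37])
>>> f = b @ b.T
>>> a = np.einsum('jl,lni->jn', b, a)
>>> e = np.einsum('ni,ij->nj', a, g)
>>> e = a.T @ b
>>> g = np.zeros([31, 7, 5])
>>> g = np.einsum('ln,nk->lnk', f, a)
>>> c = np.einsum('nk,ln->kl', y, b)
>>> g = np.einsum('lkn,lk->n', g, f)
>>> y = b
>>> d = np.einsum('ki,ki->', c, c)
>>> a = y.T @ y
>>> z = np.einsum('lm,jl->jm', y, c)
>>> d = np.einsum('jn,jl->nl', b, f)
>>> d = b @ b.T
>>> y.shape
(29, 37)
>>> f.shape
(29, 29)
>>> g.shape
(2,)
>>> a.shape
(37, 37)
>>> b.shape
(29, 37)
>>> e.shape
(2, 37)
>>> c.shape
(7, 29)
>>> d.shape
(29, 29)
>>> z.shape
(7, 37)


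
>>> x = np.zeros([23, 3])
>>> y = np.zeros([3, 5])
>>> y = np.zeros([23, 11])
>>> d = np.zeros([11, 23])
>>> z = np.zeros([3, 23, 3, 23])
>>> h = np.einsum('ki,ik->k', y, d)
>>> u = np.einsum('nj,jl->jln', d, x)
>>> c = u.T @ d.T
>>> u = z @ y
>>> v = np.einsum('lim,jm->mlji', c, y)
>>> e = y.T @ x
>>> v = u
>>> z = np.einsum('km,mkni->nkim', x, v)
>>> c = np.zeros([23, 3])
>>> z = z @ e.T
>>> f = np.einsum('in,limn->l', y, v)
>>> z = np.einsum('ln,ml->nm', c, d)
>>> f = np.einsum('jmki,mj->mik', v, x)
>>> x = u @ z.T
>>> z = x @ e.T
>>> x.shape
(3, 23, 3, 3)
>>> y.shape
(23, 11)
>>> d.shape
(11, 23)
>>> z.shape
(3, 23, 3, 11)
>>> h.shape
(23,)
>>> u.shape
(3, 23, 3, 11)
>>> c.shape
(23, 3)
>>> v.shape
(3, 23, 3, 11)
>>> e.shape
(11, 3)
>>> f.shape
(23, 11, 3)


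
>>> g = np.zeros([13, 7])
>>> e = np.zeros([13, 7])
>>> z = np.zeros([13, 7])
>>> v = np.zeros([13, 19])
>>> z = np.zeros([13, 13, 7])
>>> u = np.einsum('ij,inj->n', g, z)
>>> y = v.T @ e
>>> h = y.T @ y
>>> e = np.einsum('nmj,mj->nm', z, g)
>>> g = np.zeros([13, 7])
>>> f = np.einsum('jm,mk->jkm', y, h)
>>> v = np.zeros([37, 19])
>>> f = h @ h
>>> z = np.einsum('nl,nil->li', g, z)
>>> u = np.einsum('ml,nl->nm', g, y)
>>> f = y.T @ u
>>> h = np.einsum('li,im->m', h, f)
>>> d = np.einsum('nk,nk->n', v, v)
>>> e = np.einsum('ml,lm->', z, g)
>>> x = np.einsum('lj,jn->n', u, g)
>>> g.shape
(13, 7)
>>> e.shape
()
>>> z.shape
(7, 13)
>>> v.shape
(37, 19)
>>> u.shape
(19, 13)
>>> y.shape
(19, 7)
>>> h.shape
(13,)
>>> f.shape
(7, 13)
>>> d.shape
(37,)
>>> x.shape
(7,)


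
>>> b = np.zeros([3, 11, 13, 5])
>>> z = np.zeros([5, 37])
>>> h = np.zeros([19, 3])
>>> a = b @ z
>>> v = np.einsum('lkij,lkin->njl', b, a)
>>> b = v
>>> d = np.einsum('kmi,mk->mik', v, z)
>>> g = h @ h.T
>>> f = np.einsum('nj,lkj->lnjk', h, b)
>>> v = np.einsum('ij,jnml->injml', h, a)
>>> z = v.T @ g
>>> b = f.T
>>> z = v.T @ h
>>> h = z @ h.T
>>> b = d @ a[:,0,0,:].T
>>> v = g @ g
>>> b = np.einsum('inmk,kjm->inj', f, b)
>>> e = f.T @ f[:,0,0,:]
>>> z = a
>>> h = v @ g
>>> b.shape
(37, 19, 3)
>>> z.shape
(3, 11, 13, 37)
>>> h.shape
(19, 19)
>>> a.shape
(3, 11, 13, 37)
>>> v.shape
(19, 19)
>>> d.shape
(5, 3, 37)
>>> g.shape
(19, 19)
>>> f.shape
(37, 19, 3, 5)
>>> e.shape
(5, 3, 19, 5)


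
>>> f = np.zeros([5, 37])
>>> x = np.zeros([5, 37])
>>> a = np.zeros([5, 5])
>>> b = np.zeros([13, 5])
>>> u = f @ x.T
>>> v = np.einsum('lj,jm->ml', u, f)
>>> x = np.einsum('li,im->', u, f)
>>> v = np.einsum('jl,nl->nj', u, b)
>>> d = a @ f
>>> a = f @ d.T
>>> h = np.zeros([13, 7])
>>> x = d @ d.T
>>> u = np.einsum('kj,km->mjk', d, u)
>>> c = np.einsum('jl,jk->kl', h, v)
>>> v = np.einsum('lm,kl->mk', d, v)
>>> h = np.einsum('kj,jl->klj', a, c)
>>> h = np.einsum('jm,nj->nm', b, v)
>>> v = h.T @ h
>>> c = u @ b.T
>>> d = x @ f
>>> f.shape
(5, 37)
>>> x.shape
(5, 5)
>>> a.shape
(5, 5)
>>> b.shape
(13, 5)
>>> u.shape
(5, 37, 5)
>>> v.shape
(5, 5)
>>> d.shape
(5, 37)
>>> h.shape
(37, 5)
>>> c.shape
(5, 37, 13)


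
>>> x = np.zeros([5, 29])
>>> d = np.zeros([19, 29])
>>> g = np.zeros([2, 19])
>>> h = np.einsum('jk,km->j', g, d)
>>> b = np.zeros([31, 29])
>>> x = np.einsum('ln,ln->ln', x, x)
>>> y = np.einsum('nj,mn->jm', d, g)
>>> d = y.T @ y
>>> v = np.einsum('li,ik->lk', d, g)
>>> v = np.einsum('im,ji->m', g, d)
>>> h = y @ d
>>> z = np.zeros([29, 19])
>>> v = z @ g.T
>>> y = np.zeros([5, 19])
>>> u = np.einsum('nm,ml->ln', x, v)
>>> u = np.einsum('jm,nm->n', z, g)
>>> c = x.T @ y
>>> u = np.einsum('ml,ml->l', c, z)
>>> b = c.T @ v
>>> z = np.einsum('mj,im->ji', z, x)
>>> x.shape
(5, 29)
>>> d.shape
(2, 2)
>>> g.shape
(2, 19)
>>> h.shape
(29, 2)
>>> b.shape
(19, 2)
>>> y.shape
(5, 19)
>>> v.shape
(29, 2)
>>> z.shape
(19, 5)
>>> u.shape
(19,)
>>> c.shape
(29, 19)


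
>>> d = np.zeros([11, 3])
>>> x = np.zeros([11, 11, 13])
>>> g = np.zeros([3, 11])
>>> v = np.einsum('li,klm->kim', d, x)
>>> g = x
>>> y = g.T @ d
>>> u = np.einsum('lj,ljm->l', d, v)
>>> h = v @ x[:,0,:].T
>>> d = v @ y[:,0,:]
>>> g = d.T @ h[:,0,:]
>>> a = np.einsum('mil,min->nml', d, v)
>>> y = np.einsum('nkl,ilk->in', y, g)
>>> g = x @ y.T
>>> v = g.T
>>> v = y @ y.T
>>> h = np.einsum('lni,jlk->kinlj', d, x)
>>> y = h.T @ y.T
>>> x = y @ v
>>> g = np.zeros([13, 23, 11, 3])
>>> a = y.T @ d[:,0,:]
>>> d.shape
(11, 3, 3)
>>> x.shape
(11, 11, 3, 3, 3)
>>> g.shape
(13, 23, 11, 3)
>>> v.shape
(3, 3)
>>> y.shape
(11, 11, 3, 3, 3)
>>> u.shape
(11,)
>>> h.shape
(13, 3, 3, 11, 11)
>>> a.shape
(3, 3, 3, 11, 3)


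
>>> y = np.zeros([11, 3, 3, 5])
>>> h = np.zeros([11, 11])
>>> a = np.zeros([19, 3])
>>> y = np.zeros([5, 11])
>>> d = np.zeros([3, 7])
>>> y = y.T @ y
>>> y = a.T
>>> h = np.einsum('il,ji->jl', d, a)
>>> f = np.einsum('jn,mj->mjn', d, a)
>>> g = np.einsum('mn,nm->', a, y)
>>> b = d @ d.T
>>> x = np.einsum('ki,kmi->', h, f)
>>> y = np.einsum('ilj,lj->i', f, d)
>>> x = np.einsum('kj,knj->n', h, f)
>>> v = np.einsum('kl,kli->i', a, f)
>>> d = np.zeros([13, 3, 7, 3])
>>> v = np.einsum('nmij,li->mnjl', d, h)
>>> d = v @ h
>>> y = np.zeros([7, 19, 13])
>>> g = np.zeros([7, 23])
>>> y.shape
(7, 19, 13)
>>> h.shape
(19, 7)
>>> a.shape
(19, 3)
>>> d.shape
(3, 13, 3, 7)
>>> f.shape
(19, 3, 7)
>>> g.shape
(7, 23)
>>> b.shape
(3, 3)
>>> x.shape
(3,)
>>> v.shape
(3, 13, 3, 19)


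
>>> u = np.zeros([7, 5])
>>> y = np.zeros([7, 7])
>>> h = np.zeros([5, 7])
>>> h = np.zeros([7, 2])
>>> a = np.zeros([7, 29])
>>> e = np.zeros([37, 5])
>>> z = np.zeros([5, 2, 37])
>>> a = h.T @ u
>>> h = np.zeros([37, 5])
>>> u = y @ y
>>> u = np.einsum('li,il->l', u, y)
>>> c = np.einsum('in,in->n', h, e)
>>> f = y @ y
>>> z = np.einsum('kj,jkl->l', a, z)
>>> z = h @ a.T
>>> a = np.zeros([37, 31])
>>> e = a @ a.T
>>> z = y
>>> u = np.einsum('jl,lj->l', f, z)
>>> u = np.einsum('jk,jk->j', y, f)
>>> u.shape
(7,)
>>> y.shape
(7, 7)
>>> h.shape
(37, 5)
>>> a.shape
(37, 31)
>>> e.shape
(37, 37)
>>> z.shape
(7, 7)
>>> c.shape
(5,)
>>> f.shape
(7, 7)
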